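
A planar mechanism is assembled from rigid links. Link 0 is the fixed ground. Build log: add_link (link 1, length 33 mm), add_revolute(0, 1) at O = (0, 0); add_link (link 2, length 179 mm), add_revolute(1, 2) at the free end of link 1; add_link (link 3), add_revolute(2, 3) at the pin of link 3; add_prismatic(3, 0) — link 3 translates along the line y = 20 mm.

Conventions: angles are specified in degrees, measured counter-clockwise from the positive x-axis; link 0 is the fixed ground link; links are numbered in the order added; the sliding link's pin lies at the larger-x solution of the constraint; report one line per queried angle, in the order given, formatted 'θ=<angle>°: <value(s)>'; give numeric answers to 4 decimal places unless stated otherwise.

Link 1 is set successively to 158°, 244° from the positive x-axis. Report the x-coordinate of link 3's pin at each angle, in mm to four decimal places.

geometry: r = 33 mm, L = 179 mm, e = 20 mm
θ=158°: crank pin P = (r cos θ, r sin θ) = (-30.597067, 12.362018)
θ=158°: h = r sin θ − e = 12.362018 − 20 = -7.637982
θ=158°: x = r cos θ + √(L² − h²) = -30.597067 + 178.836968 = 148.239901
θ=244°: crank pin P = (r cos θ, r sin θ) = (-14.466248, -29.660204)
θ=244°: h = r sin θ − e = -29.660204 − 20 = -49.660204
θ=244°: x = r cos θ + √(L² − h²) = -14.466248 + 171.973440 = 157.507193

θ=158°: 148.2399
θ=244°: 157.5072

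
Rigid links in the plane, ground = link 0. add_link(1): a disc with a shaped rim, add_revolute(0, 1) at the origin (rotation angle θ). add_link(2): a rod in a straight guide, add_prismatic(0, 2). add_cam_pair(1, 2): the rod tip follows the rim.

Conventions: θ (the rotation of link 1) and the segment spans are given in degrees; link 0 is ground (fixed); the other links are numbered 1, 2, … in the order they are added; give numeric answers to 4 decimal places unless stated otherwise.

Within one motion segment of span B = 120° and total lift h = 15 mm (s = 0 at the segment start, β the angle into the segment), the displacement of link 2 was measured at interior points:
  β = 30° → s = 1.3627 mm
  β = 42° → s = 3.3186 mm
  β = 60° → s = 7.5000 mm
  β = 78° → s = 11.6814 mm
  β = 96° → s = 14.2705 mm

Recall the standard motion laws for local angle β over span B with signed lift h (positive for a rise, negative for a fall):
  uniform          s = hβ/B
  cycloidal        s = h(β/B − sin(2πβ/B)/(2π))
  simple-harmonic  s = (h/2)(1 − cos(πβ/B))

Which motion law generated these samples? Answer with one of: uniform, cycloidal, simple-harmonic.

candidates at β/B = r: uniform s = h·r (linear in β); cycloidal s = h·(r − sin(2πr)/(2π)); simple-harmonic s = (h/2)(1 − cos(πr))
β=30°: printed 1.3627 | uniform 3.7500, cycloidal 1.3627, simple-harmonic 2.1967
β=42°: printed 3.3186 | uniform 5.2500, cycloidal 3.3186, simple-harmonic 4.0951
β=60°: printed 7.5000 | uniform 7.5000, cycloidal 7.5000, simple-harmonic 7.5000
β=78°: printed 11.6814 | uniform 9.7500, cycloidal 11.6814, simple-harmonic 10.9049
β=96°: printed 14.2705 | uniform 12.0000, cycloidal 14.2705, simple-harmonic 13.5676
only one law matches every sample → cycloidal

cycloidal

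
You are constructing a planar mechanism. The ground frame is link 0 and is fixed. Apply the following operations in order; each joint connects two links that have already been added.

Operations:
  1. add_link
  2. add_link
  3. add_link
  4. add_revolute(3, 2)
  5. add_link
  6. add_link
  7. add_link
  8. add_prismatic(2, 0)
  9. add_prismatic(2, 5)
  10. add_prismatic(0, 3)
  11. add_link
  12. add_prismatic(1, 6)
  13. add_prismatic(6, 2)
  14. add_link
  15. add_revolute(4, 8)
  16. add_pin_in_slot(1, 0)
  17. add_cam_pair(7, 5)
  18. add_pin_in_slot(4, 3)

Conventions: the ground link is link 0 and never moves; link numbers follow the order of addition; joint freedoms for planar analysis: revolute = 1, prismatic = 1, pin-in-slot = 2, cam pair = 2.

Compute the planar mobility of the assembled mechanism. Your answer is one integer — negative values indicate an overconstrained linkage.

link 0 = ground. State L|J1|J2 = 1|0|0
+link1  2|0|0
+link2  3|0|0
+link3  4|0|0
R(3,2) f=1→J1  4|1|0
+link4  5|1|0
+link5  6|1|0
+link6  7|1|0
P(2,0) f=1→J1  7|2|0
P(2,5) f=1→J1  7|3|0
P(0,3) f=1→J1  7|4|0
+link7  8|4|0
P(1,6) f=1→J1  8|5|0
P(6,2) f=1→J1  8|6|0
+link8  9|6|0
R(4,8) f=1→J1  9|7|0
PS(1,0) f=2→J2  9|7|1
C(7,5) f=2→J2  9|7|2
PS(4,3) f=2→J2  9|7|3
M = 3(9−1)−2·7−3 = 24−14−3 = 7

M = 7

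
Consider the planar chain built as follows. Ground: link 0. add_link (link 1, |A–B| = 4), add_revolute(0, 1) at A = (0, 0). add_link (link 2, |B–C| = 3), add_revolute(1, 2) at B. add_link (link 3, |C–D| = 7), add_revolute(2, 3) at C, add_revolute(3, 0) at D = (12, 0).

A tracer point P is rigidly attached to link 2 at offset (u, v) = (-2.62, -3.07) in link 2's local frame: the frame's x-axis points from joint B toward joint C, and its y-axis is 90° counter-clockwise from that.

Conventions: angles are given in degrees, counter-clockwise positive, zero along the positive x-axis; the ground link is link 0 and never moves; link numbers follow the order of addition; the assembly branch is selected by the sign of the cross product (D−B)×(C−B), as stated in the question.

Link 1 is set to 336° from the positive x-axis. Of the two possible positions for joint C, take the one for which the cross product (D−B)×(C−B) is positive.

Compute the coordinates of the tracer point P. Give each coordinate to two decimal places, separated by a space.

A=(0,0), D=(12.00,0)
B = A + 4.00·(cos336°, sin336°) = (3.6542, -1.6269)
|BD| = 8.5029
circle(B,3.00) ∩ circle(D,7.00): a=1.8993, h=2.3222
  candidates: C₊=(5.0741,1.0158) cross=19.745; C₋=(5.9627,-3.5428) cross=-19.745
  branch + wants cross > 0 → take C=(5.0741,1.0158) (cross=19.745)
ex = (C−B)/|BC| = (0.4733,0.8809); ey = (-0.8809,0.4733)
P = B + -2.62·ex + -3.07·ey = (5.1185,-5.3879)

5.12 -5.39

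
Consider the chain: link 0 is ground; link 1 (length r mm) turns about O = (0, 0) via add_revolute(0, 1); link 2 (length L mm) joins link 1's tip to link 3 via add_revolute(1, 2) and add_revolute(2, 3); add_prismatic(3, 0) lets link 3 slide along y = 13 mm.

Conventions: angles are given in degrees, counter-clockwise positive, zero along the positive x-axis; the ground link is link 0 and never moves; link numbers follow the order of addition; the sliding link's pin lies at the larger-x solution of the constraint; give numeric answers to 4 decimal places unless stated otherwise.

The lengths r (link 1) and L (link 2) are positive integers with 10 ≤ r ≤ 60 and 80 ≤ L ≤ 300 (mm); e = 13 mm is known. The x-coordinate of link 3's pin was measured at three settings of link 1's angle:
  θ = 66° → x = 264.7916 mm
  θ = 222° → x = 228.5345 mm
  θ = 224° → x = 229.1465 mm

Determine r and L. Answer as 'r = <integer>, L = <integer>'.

constraint per measurement: (x − r cos θ)² + (r sin θ − e)² = L²
subtracting the θ₁ and θ₂ equations cancels the r² and L² terms:
r = (x₁² − x₂²) / (2[(x₁cos θ₁ + e sin θ₁) − (x₂cos θ₂ + e sin θ₂)]) = 30.0000 → r = 30
L² = (x₁ − r cos θ₁)² + (r sin θ₁ − e)² = 64008.9992 → L = 253.0000 → L = 253
check at θ₃=224°: x = 229.1465 (printed 229.1465) ✓

r = 30, L = 253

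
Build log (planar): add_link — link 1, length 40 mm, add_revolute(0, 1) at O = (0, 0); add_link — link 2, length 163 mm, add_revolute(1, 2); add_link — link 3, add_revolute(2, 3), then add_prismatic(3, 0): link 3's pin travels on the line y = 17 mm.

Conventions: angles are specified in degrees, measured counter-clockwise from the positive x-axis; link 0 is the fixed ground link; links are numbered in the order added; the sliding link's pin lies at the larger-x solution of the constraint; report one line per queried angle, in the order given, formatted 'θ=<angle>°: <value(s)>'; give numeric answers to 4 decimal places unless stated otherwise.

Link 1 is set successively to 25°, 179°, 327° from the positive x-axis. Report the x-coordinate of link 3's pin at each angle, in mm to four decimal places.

geometry: r = 40 mm, L = 163 mm, e = 17 mm
θ=25°: crank pin P = (r cos θ, r sin θ) = (36.252311, 16.904730)
θ=25°: h = r sin θ − e = 16.904730 − 17 = -0.095270
θ=25°: x = r cos θ + √(L² − h²) = 36.252311 + 162.999972 = 199.252284
θ=179°: crank pin P = (r cos θ, r sin θ) = (-39.993908, 0.698096)
θ=179°: h = r sin θ − e = 0.698096 − 17 = -16.301904
θ=179°: x = r cos θ + √(L² − h²) = -39.993908 + 162.182761 = 122.188853
θ=327°: crank pin P = (r cos θ, r sin θ) = (33.546823, -21.785561)
θ=327°: h = r sin θ − e = -21.785561 − 17 = -38.785561
θ=327°: x = r cos θ + √(L² − h²) = 33.546823 + 158.318288 = 191.865110

θ=25°: 199.2523
θ=179°: 122.1889
θ=327°: 191.8651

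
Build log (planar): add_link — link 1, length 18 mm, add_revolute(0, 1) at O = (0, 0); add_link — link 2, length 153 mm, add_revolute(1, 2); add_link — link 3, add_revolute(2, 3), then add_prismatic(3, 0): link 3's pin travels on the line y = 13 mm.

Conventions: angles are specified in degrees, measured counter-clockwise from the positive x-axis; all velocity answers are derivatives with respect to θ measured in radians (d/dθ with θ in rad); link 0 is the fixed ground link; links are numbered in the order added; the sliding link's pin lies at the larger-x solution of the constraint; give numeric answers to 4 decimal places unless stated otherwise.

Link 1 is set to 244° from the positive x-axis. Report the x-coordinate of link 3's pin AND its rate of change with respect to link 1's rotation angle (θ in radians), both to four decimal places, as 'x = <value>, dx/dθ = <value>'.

geometry: r = 18 mm, L = 153 mm, e = 13 mm
crank pin P = (r cos θ, r sin θ) = (-7.890681, -16.178293)
h = r sin θ − e = -16.178293 − 13 = -29.178293
x = r cos θ + √(L² − h²) = -7.890681 + 150.191968 = 142.301287
dx/dθ = −r sin θ − h·r cos θ/√(L² − h²) (θ in radians; h = -29.178293) = 14.645344

x = 142.3013, dx/dθ = 14.6453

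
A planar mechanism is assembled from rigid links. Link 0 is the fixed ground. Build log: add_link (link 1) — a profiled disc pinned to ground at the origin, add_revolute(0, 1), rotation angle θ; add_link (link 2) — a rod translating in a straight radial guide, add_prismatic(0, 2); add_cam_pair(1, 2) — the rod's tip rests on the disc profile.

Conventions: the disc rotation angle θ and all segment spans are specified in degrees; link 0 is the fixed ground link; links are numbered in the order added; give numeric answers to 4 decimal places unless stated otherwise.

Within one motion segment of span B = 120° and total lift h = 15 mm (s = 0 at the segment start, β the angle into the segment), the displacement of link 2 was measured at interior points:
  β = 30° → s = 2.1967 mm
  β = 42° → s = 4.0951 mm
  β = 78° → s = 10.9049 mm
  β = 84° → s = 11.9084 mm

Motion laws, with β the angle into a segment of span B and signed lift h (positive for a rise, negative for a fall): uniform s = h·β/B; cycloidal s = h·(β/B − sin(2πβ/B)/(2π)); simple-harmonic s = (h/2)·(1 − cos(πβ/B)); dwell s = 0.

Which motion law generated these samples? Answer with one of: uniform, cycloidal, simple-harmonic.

candidates at β/B = r: uniform s = h·r (linear in β); cycloidal s = h·(r − sin(2πr)/(2π)); simple-harmonic s = (h/2)(1 − cos(πr))
β=30°: printed 2.1967 | uniform 3.7500, cycloidal 1.3627, simple-harmonic 2.1967
β=42°: printed 4.0951 | uniform 5.2500, cycloidal 3.3186, simple-harmonic 4.0951
β=78°: printed 10.9049 | uniform 9.7500, cycloidal 11.6814, simple-harmonic 10.9049
β=84°: printed 11.9084 | uniform 10.5000, cycloidal 12.7705, simple-harmonic 11.9084
only one law matches every sample → simple-harmonic

simple-harmonic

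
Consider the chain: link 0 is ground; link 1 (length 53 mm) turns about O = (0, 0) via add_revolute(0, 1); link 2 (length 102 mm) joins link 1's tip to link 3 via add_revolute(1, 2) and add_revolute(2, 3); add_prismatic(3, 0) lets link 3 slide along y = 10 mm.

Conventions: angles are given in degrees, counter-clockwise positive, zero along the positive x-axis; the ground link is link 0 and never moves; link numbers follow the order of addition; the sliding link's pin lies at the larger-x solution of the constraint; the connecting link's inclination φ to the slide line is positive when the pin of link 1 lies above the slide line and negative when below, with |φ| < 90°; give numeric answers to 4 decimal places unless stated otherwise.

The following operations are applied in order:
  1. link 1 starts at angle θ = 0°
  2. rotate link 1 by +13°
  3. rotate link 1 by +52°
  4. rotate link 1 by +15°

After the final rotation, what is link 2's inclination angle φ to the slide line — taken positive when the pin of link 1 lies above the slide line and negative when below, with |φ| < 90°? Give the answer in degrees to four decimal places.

geometry: r = 53 mm, L = 102 mm, e = 10 mm; θ starts at 0°
rotate link 1 by +13°: θ ← 0° +13° = 13°
rotate link 1 by +52°: θ ← 13° +52° = 65°
rotate link 1 by +15°: θ ← 65° +15° = 80°
h = r sin θ − e = 52.194811 − 10 = 42.194811
sin φ = h / L = 42.194811 / 102 = 0.41367462
φ = arcsin(0.41367462) = 24.435878°

24.4359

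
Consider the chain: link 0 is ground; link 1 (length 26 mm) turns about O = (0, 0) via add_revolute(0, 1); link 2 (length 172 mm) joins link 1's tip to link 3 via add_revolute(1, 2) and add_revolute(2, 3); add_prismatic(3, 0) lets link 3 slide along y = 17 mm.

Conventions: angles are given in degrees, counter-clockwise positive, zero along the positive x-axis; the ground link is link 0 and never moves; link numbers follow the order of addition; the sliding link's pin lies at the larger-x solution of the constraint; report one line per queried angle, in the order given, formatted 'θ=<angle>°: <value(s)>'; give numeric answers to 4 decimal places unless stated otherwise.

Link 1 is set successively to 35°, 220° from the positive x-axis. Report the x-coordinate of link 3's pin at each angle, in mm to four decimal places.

geometry: r = 26 mm, L = 172 mm, e = 17 mm
θ=35°: crank pin P = (r cos θ, r sin θ) = (21.297953, 14.912987)
θ=35°: h = r sin θ − e = 14.912987 − 17 = -2.087013
θ=35°: x = r cos θ + √(L² − h²) = 21.297953 + 171.987338 = 193.285291
θ=220°: crank pin P = (r cos θ, r sin θ) = (-19.917156, -16.712478)
θ=220°: h = r sin θ − e = -16.712478 − 17 = -33.712478
θ=220°: x = r cos θ + √(L² − h²) = -19.917156 + 168.663775 = 148.746619

θ=35°: 193.2853
θ=220°: 148.7466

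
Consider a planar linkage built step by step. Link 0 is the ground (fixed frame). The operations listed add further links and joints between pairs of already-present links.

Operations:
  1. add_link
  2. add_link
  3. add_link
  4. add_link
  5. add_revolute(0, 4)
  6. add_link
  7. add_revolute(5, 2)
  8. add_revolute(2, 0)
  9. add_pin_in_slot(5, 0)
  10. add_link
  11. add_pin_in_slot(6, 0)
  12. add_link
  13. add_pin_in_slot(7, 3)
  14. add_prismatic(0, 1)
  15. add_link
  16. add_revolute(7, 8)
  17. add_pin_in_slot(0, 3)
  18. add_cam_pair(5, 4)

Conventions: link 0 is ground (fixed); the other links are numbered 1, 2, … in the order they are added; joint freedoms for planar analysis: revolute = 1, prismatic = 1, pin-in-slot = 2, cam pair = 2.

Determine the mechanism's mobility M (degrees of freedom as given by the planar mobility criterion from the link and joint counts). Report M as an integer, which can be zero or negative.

L=1 J1=0 J2=0
add link → L=2 J1=0 J2=0
add link → L=3 J1=0 J2=0
add link → L=4 J1=0 J2=0
add link → L=5 J1=0 J2=0
R@0,4 dof=1 J1 → L=5 J1=1 J2=0
add link → L=6 J1=1 J2=0
R@5,2 dof=1 J1 → L=6 J1=2 J2=0
R@2,0 dof=1 J1 → L=6 J1=3 J2=0
PS@5,0 dof=2 J2 → L=6 J1=3 J2=1
add link → L=7 J1=3 J2=1
PS@6,0 dof=2 J2 → L=7 J1=3 J2=2
add link → L=8 J1=3 J2=2
PS@7,3 dof=2 J2 → L=8 J1=3 J2=3
P@0,1 dof=1 J1 → L=8 J1=4 J2=3
add link → L=9 J1=4 J2=3
R@7,8 dof=1 J1 → L=9 J1=5 J2=3
PS@0,3 dof=2 J2 → L=9 J1=5 J2=4
C@5,4 dof=2 J2 → L=9 J1=5 J2=5
M=3(L−1)−2J1−J2=3·8−2·5−5=9

M = 9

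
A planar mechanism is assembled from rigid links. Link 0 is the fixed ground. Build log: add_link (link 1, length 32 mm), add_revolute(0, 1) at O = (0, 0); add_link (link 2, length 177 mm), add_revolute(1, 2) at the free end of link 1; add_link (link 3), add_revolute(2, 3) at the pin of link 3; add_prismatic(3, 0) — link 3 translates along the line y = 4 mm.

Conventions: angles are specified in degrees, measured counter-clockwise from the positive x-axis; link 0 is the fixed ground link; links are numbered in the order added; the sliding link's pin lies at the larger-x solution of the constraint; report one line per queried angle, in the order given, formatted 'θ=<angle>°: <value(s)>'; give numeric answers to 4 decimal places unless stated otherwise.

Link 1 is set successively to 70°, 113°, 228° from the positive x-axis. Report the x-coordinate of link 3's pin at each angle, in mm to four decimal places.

geometry: r = 32 mm, L = 177 mm, e = 4 mm
θ=70°: crank pin P = (r cos θ, r sin θ) = (10.944645, 30.070164)
θ=70°: h = r sin θ − e = 30.070164 − 4 = 26.070164
θ=70°: x = r cos θ + √(L² − h²) = 10.944645 + 175.069548 = 186.014192
θ=113°: crank pin P = (r cos θ, r sin θ) = (-12.503396, 29.456155)
θ=113°: h = r sin θ − e = 29.456155 − 4 = 25.456155
θ=113°: x = r cos θ + √(L² − h²) = -12.503396 + 175.159882 = 162.656486
θ=228°: crank pin P = (r cos θ, r sin θ) = (-21.412179, -23.780634)
θ=228°: h = r sin θ − e = -23.780634 − 4 = -27.780634
θ=228°: x = r cos θ + √(L² − h²) = -21.412179 + 174.806282 = 153.394103

θ=70°: 186.0142
θ=113°: 162.6565
θ=228°: 153.3941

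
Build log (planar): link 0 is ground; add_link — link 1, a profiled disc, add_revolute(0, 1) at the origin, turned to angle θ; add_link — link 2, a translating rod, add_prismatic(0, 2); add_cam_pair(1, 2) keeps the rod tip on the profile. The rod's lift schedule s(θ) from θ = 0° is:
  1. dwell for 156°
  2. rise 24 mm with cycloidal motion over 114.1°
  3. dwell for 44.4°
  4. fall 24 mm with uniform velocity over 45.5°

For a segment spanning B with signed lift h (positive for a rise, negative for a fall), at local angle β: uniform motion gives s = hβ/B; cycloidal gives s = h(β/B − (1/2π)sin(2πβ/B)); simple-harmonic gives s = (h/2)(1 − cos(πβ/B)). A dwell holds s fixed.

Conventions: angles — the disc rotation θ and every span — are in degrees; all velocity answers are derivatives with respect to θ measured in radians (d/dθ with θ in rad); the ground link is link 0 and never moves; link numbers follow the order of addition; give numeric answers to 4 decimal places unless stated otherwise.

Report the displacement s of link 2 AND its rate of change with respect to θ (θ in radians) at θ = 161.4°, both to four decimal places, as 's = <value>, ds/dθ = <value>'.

seg 1 [0°–156°] dwell: s stays 0.0000
seg 2 [156°–270.1°] cycloidal, h=24: θ=161.4° here. β=5.4, B=114.1. 24·(0.0473 − sin(2π·0.0473)/(2π)) = 0.0167 → s = 0.0167
velocity in seg [156°–270.1°] (cycloidal), θ in radians: β = 5.4° = 0.0942 rad, B = 114.1° = 1.9914 rad; ds/dθ = (h/B)(1 − cos(2πβ/B)) = (24/1.9914)(1 − cos(2π·0.0473)) = 0.528922 mm/rad

s = 0.0167, ds/dθ = 0.5289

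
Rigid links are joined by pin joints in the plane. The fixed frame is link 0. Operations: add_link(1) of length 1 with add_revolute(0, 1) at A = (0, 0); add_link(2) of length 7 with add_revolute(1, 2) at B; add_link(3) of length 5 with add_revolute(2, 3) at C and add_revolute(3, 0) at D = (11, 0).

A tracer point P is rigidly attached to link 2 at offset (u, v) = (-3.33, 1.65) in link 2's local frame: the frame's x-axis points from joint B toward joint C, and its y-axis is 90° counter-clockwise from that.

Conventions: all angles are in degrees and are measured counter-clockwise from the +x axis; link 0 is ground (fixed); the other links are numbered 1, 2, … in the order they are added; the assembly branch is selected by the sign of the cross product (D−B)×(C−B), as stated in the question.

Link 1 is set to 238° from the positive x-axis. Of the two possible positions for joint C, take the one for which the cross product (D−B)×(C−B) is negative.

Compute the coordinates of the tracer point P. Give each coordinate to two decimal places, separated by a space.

A=(0,0), D=(11.00,0)
B = A + 1.00·(cos238°, sin238°) = (-0.5299, -0.8480)
|BD| = 11.5611
circle(B,7.00) ∩ circle(D,5.00): a=6.8185, h=1.5837
  candidates: C₊=(6.1540,1.2315) cross=18.309; C₋=(6.3864,-1.9273) cross=-18.309
  branch - wants cross < 0 → take C=(6.3864,-1.9273) (cross=-18.309)
ex = (C−B)/|BC| = (0.9880,-0.1542); ey = (0.1542,0.9880)
P = B + -3.33·ex + 1.65·ey = (-3.5657,1.2956)

-3.57 1.30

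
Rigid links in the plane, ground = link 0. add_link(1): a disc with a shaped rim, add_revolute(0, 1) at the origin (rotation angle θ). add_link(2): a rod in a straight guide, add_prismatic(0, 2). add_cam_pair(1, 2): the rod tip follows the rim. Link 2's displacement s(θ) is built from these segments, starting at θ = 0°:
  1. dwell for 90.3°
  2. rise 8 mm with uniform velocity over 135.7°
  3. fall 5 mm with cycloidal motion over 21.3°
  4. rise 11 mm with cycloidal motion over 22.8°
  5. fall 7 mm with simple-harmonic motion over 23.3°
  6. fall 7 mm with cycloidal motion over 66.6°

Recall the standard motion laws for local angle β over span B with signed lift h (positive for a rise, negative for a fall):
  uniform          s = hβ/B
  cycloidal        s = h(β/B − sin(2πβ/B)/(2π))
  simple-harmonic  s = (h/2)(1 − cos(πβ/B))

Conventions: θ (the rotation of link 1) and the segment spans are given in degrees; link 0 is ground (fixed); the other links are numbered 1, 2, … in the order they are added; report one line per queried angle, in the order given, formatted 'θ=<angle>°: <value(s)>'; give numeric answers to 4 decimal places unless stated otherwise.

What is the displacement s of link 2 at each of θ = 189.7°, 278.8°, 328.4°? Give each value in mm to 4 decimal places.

segment 1 (0° to 90.3°, dwell): s unchanged at 0.0000
θ = 189.7° falls in segment 2 (90.3° to 226°, uniform, h = 8): β = 189.7 − 90.3 = 99.4°, B = 135.7°; Δs = 8·99.4/135.7 = 5.8600; s = 0.0000 + 5.8600 = 5.8600
segment 2 (90.3° to 226°, uniform, h = 8) is passed completely: s = 0.0000 + (8) = 8.0000
segment 3 (226° to 247.3°, cycloidal, h = -5) is passed completely: s = 8.0000 + (-5) = 3.0000
segment 4 (247.3° to 270.1°, cycloidal, h = 11) is passed completely: s = 3.0000 + (11) = 14.0000
θ = 278.8° falls in segment 5 (270.1° to 293.4°, simple-harmonic, h = -7): β = 278.8 − 270.1 = 8.7°, B = 23.3°; Δs = -7/2·(1 − cos(π·0.3734)) = -2.1443; s = 14.0000 − 2.1443 = 11.8557
segment 5 (270.1° to 293.4°, simple-harmonic, h = -7) is passed completely: s = 14.0000 + (-7) = 7.0000
θ = 328.4° falls in segment 6 (293.4° to 360°, cycloidal, h = -7): β = 328.4 − 293.4 = 35°, B = 66.6°; Δs = -7·(0.5255 − sin(2π·0.5255)/(2π)) = -3.8566; s = 7.0000 − 3.8566 = 3.1434

θ=189.7°: 5.8600
θ=278.8°: 11.8557
θ=328.4°: 3.1434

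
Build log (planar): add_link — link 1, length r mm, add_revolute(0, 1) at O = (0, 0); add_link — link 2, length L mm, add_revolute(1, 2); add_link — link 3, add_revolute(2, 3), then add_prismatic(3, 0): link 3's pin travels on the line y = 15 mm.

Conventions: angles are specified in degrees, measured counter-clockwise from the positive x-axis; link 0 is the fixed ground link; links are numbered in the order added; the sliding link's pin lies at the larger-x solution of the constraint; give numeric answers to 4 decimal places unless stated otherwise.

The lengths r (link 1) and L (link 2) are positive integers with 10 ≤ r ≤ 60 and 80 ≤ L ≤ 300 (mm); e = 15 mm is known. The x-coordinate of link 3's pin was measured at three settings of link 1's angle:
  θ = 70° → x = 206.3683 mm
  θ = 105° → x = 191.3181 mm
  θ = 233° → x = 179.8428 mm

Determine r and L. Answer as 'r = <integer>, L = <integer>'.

constraint per measurement: (x − r cos θ)² + (r sin θ − e)² = L²
subtracting the θ₁ and θ₂ equations cancels the r² and L² terms:
r = (x₁² − x₂²) / (2[(x₁cos θ₁ + e sin θ₁) − (x₂cos θ₂ + e sin θ₂)]) = 25.0000 → r = 25
L² = (x₁ − r cos θ₁)² + (r sin θ₁ − e)² = 39204.0000 → L = 198.0000 → L = 198
check at θ₃=233°: x = 179.8428 (printed 179.8428) ✓

r = 25, L = 198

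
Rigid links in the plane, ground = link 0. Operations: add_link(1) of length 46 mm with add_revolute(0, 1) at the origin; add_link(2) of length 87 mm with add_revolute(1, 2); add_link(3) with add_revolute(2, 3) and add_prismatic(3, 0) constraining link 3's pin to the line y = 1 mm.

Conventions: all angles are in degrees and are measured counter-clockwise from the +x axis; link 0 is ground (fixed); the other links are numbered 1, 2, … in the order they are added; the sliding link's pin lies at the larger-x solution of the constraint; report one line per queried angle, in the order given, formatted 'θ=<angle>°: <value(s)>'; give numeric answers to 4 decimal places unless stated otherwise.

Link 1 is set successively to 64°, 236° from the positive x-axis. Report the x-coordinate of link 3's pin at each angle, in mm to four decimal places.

geometry: r = 46 mm, L = 87 mm, e = 1 mm
θ=64°: crank pin P = (r cos θ, r sin θ) = (20.165073, 41.344526)
θ=64°: h = r sin θ − e = 41.344526 − 1 = 40.344526
θ=64°: x = r cos θ + √(L² − h²) = 20.165073 + 77.079953 = 97.245026
θ=236°: crank pin P = (r cos θ, r sin θ) = (-25.722874, -38.135728)
θ=236°: h = r sin θ − e = -38.135728 − 1 = -39.135728
θ=236°: x = r cos θ + √(L² − h²) = -25.722874 + 77.700674 = 51.977801

θ=64°: 97.2450
θ=236°: 51.9778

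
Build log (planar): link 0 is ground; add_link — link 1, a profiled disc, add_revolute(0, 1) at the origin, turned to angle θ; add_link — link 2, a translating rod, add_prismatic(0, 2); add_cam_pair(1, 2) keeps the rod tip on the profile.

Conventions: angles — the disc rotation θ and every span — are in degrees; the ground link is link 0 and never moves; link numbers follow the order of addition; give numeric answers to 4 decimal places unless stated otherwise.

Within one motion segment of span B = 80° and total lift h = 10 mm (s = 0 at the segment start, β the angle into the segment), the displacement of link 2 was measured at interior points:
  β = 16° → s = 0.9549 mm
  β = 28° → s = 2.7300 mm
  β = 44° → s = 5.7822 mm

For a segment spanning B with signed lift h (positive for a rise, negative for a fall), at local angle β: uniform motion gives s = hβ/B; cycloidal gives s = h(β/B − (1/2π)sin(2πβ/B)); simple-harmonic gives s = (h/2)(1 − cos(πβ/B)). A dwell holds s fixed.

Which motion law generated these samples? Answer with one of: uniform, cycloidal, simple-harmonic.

candidates at β/B = r: uniform s = h·r (linear in β); cycloidal s = h·(r − sin(2πr)/(2π)); simple-harmonic s = (h/2)(1 − cos(πr))
β=16°: printed 0.9549 | uniform 2.0000, cycloidal 0.4863, simple-harmonic 0.9549
β=28°: printed 2.7300 | uniform 3.5000, cycloidal 2.2124, simple-harmonic 2.7300
β=44°: printed 5.7822 | uniform 5.5000, cycloidal 5.9918, simple-harmonic 5.7822
only one law matches every sample → simple-harmonic

simple-harmonic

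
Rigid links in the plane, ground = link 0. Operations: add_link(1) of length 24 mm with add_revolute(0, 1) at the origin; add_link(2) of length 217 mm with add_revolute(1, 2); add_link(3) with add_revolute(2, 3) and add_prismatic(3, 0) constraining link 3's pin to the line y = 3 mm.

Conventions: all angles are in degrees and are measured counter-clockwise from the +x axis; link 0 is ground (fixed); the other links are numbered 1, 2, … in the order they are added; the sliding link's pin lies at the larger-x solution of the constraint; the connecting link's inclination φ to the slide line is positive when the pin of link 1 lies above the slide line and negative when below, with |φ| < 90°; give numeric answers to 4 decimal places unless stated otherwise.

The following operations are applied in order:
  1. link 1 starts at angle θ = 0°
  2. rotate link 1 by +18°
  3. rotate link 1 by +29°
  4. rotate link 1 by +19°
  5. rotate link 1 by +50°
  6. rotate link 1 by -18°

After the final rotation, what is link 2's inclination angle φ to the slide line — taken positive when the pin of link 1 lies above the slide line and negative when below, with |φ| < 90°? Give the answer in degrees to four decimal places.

geometry: r = 24 mm, L = 217 mm, e = 3 mm; θ starts at 0°
rotate link 1 by +18°: θ ← 0° +18° = 18°
rotate link 1 by +29°: θ ← 18° +29° = 47°
rotate link 1 by +19°: θ ← 47° +19° = 66°
rotate link 1 by +50°: θ ← 66° +50° = 116°
rotate link 1 by -18°: θ ← 116° -18° = 98°
h = r sin θ − e = 23.766434 − 3 = 20.766434
sin φ = h / L = 20.766434 / 217 = 0.09569785
φ = arcsin(0.09569785) = 5.491487°

5.4915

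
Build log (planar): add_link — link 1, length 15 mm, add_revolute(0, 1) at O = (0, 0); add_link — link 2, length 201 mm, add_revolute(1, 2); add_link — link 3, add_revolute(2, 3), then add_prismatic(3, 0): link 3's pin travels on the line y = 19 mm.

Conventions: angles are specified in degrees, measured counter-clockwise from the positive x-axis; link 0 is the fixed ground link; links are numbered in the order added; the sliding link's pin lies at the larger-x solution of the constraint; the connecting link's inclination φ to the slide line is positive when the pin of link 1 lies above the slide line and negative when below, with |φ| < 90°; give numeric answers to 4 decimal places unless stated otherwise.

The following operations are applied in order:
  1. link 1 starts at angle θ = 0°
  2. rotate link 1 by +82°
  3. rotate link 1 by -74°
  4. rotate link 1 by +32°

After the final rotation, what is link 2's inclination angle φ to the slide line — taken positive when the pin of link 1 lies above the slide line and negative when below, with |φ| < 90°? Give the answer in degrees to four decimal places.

geometry: r = 15 mm, L = 201 mm, e = 19 mm; θ starts at 0°
rotate link 1 by +82°: θ ← 0° +82° = 82°
rotate link 1 by -74°: θ ← 82° -74° = 8°
rotate link 1 by +32°: θ ← 8° +32° = 40°
h = r sin θ − e = 9.641814 − 19 = -9.358186
sin φ = h / L = -9.358186 / 201 = -0.04655814
φ = arcsin(-0.04655814) = -2.668550°

-2.6685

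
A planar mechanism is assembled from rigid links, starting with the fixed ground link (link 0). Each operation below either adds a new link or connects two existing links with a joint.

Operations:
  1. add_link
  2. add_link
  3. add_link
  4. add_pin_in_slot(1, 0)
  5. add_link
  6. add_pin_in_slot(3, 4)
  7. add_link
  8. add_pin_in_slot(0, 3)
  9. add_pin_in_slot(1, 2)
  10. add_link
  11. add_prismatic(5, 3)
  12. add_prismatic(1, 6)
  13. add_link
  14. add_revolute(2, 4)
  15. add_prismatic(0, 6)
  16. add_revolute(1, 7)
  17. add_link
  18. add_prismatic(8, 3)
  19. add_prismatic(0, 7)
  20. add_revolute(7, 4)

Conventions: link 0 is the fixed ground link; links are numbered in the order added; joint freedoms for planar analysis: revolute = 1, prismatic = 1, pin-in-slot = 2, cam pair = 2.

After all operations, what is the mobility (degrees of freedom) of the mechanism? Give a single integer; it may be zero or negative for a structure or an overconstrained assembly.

link 0 = ground. State L|J1|J2 = 1|0|0
+link1  2|0|0
+link2  3|0|0
+link3  4|0|0
PS(1,0) f=2→J2  4|0|1
+link4  5|0|1
PS(3,4) f=2→J2  5|0|2
+link5  6|0|2
PS(0,3) f=2→J2  6|0|3
PS(1,2) f=2→J2  6|0|4
+link6  7|0|4
P(5,3) f=1→J1  7|1|4
P(1,6) f=1→J1  7|2|4
+link7  8|2|4
R(2,4) f=1→J1  8|3|4
P(0,6) f=1→J1  8|4|4
R(1,7) f=1→J1  8|5|4
+link8  9|5|4
P(8,3) f=1→J1  9|6|4
P(0,7) f=1→J1  9|7|4
R(7,4) f=1→J1  9|8|4
M = 3(9−1)−2·8−4 = 24−16−4 = 4

M = 4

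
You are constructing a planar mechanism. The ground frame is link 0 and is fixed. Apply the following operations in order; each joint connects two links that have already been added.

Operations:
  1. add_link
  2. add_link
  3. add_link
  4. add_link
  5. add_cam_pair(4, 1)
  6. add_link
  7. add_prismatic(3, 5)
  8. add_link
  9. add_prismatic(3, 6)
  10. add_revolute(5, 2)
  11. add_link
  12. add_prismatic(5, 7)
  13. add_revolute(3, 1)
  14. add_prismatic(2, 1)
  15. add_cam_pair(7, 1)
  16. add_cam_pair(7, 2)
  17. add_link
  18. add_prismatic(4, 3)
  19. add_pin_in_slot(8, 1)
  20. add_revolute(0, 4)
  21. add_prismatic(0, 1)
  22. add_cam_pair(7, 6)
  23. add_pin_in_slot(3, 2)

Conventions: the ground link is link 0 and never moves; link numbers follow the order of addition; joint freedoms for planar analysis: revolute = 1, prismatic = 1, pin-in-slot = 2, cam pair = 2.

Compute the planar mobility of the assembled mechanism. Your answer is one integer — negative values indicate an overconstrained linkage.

link 0 = ground. State L|J1|J2 = 1|0|0
+link1  2|0|0
+link2  3|0|0
+link3  4|0|0
+link4  5|0|0
C(4,1) f=2→J2  5|0|1
+link5  6|0|1
P(3,5) f=1→J1  6|1|1
+link6  7|1|1
P(3,6) f=1→J1  7|2|1
R(5,2) f=1→J1  7|3|1
+link7  8|3|1
P(5,7) f=1→J1  8|4|1
R(3,1) f=1→J1  8|5|1
P(2,1) f=1→J1  8|6|1
C(7,1) f=2→J2  8|6|2
C(7,2) f=2→J2  8|6|3
+link8  9|6|3
P(4,3) f=1→J1  9|7|3
PS(8,1) f=2→J2  9|7|4
R(0,4) f=1→J1  9|8|4
P(0,1) f=1→J1  9|9|4
C(7,6) f=2→J2  9|9|5
PS(3,2) f=2→J2  9|9|6
M = 3(9−1)−2·9−6 = 24−18−6 = 0

M = 0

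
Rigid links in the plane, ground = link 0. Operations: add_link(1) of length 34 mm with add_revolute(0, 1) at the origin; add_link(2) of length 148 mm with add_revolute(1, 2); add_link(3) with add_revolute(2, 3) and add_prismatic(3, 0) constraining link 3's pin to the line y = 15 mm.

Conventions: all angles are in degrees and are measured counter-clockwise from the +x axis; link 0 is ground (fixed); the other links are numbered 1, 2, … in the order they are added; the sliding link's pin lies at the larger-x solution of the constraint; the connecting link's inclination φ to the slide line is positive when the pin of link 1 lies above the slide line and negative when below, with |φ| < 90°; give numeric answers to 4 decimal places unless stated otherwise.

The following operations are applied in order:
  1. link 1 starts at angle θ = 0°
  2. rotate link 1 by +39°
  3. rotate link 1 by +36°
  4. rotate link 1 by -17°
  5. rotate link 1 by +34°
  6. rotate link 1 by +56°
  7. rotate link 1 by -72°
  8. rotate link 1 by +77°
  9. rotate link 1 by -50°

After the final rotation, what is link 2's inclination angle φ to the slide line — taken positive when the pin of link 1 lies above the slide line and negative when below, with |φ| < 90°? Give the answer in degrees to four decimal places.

geometry: r = 34 mm, L = 148 mm, e = 15 mm; θ starts at 0°
rotate link 1 by +39°: θ ← 0° +39° = 39°
rotate link 1 by +36°: θ ← 39° +36° = 75°
rotate link 1 by -17°: θ ← 75° -17° = 58°
rotate link 1 by +34°: θ ← 58° +34° = 92°
rotate link 1 by +56°: θ ← 92° +56° = 148°
rotate link 1 by -72°: θ ← 148° -72° = 76°
rotate link 1 by +77°: θ ← 76° +77° = 153°
rotate link 1 by -50°: θ ← 153° -50° = 103°
h = r sin θ − e = 33.128582 − 15 = 18.128582
sin φ = h / L = 18.128582 / 148 = 0.12249042
φ = arcsin(0.12249042) = 7.035854°

7.0359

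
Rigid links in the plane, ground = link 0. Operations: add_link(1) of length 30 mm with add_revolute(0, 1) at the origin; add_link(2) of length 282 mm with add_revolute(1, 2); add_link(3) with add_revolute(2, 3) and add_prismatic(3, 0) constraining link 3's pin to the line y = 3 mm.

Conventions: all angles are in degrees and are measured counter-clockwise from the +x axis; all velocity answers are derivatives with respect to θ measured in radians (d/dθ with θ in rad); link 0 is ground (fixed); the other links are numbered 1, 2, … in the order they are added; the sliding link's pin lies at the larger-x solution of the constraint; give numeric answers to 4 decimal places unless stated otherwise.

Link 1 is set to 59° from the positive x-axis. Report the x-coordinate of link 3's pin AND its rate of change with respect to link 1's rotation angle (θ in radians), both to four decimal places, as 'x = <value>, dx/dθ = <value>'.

geometry: r = 30 mm, L = 282 mm, e = 3 mm
crank pin P = (r cos θ, r sin θ) = (15.451142, 25.715019)
h = r sin θ − e = 25.715019 − 3 = 22.715019
x = r cos θ + √(L² − h²) = 15.451142 + 281.083667 = 296.534809
dx/dθ = −r sin θ − h·r cos θ/√(L² − h²) (θ in radians; h = 22.715019) = -26.963661

x = 296.5348, dx/dθ = -26.9637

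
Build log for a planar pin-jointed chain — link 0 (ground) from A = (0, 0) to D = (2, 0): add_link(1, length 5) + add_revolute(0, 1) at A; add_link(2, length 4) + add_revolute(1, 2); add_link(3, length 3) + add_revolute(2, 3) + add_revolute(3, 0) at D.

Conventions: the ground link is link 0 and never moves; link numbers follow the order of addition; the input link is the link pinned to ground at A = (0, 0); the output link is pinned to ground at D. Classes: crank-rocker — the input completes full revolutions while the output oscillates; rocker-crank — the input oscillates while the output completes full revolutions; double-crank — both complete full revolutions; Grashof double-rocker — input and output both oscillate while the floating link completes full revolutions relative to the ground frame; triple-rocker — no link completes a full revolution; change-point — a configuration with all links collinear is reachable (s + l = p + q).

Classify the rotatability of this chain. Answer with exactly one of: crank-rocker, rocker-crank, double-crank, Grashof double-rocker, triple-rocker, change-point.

lengths: ground=2, input=5, coupler=4, output=3
sorted: s=2 (shortest), l=5 (longest), p+q=7
s + l = 7 vs p + q = 7
s + l = p + q → change-point (collinear configuration reachable)

change-point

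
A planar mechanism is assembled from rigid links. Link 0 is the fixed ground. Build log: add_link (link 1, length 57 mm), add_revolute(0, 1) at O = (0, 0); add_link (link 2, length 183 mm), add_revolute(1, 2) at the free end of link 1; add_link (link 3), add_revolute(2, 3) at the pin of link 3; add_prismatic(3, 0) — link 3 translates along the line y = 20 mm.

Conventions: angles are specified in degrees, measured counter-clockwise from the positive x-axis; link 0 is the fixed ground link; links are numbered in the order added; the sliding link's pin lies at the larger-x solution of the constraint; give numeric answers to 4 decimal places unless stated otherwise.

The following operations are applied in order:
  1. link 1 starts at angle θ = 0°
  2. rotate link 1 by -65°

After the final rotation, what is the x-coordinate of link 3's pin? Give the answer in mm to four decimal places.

geometry: r = 57 mm, L = 183 mm, e = 20 mm; θ starts at 0°
rotate link 1 by -65°: θ ← 0° -65° = -65°
crank pin P = (r cos θ, r sin θ) = (24.089241, -51.659544)
h = r sin θ − e = -51.659544 − 20 = -71.659544
x = r cos θ + √(L² − h²) = 24.089241 + 168.386192 = 192.475433

192.4754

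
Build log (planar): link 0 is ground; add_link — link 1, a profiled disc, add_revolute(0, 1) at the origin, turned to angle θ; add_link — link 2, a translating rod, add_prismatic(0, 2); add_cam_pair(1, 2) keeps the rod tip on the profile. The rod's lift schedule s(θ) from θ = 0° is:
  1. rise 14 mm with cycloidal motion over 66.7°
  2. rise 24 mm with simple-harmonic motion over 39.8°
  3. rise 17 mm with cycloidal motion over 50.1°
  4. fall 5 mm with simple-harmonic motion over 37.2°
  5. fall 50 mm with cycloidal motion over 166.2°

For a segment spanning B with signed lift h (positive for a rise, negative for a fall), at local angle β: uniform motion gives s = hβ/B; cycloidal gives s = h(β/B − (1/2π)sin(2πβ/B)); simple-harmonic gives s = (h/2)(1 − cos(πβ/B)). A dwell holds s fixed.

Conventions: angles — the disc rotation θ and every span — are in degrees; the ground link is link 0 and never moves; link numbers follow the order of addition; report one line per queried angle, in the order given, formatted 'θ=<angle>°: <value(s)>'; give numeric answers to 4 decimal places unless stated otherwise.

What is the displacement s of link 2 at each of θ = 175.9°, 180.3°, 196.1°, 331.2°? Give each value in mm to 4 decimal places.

seg 1 [0°–66.7°] cycloidal, h=14: full span → s += 14 → s = 14.0000
seg 2 [66.7°–106.5°] simple-harmonic, h=24: full span → s += 24 → s = 38.0000
seg 3 [106.5°–156.6°] cycloidal, h=17: full span → s += 17 → s = 55.0000
seg 4 [156.6°–193.8°] simple-harmonic, h=-5: θ=175.9° here. β=19.3, B=37.2. -5/2·(1 − cos(π·0.5188)) = -2.6477 → s = 52.3523
seg 4 [156.6°–193.8°] simple-harmonic, h=-5: θ=180.3° here. β=23.7, B=37.2. -5/2·(1 − cos(π·0.6371)) = -3.5438 → s = 51.4562
seg 4 [156.6°–193.8°] simple-harmonic, h=-5: full span → s += -5 → s = 50.0000
seg 5 [193.8°–360°] cycloidal, h=-50: θ=196.1° here. β=2.3, B=166.2. -50·(0.0138 − sin(2π·0.0138)/(2π)) = -0.0009 → s = 49.9991
seg 5 [193.8°–360°] cycloidal, h=-50: θ=331.2° here. β=137.4, B=166.2. -50·(0.8267 − sin(2π·0.8267)/(2π)) = -48.3868 → s = 1.6132

θ=175.9°: 52.3523
θ=180.3°: 51.4562
θ=196.1°: 49.9991
θ=331.2°: 1.6132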